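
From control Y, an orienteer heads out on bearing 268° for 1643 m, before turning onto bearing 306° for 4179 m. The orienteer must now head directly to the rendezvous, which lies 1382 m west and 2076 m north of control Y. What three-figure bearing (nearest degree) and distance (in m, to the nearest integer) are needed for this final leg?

Leg 1 (268°, 1643 m): east 1643 sin 268° = -1642.00, north 1643 cos 268° = -57.34
Leg 2 (306°, 4179 m): east 4179 sin 306° = -3380.88, north 4179 cos 306° = 2456.35
Current position: (-5022.88, 2399.01). Target: (-1382, 2076). Remaining: Δeast = 3640.88, Δnorth = -323.01.
Bearing = atan2(3640.88, -323.01) mod 360° = 95.07°; distance = √((3640.88)² + (-323.01)²) = 3655.182 m.

095°, 3655 m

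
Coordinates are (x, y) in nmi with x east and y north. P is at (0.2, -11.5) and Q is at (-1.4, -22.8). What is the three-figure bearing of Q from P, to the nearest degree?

Δeast = -1.4 − 0.2 = -1.60; Δnorth = -22.8 − -11.5 = -11.30.
Bearing = atan2(Δeast, Δnorth) mod 360° = 188.06° ≈ 188°.

188°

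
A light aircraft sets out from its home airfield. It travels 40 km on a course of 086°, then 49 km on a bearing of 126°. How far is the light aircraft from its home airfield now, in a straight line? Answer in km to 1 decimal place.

83.7 km

Leg 1 (086°, 40 km): east 40 sin 86° = 39.90, north 40 cos 86° = 2.79
Leg 2 (126°, 49 km): east 49 sin 126° = 39.64, north 49 cos 126° = -28.80
Net: 79.54 east, -26.01 north. Distance = √((79.54)² + (-26.01)²) = 83.689 km.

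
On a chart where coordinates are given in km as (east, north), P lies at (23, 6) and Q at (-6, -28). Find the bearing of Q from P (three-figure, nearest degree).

Δeast = -6 − 23 = -29.00; Δnorth = -28 − 6 = -34.00.
Bearing = atan2(Δeast, Δnorth) mod 360° = 220.46° ≈ 220°.

220°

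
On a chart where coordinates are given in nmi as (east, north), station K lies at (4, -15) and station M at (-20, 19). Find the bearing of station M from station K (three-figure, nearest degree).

325°

Δeast = -20 − 4 = -24.00; Δnorth = 19 − -15 = 34.00.
Bearing = atan2(Δeast, Δnorth) mod 360° = 324.78° ≈ 325°.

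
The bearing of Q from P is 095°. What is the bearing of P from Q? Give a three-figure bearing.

275°

Back-bearing = 095° + 180° = 275°.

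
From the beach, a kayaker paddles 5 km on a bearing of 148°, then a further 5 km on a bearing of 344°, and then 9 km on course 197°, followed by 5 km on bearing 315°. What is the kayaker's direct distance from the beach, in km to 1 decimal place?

Leg 1 (148°, 5 km): east 5 sin 148° = 2.65, north 5 cos 148° = -4.24
Leg 2 (344°, 5 km): east 5 sin 344° = -1.38, north 5 cos 344° = 4.81
Leg 3 (197°, 9 km): east 9 sin 197° = -2.63, north 9 cos 197° = -8.61
Leg 4 (315°, 5 km): east 5 sin 315° = -3.54, north 5 cos 315° = 3.54
Net: -4.90 east, -4.51 north. Distance = √((-4.90)² + (-4.51)²) = 6.653 km.

6.7 km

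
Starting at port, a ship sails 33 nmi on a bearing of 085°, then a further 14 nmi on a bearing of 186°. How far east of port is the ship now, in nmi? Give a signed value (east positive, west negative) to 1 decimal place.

Leg 1 (085°, 33 nmi): east 33 sin 85° = 32.87, north 33 cos 85° = 2.88
Leg 2 (186°, 14 nmi): east 14 sin 186° = -1.46, north 14 cos 186° = -13.92
Net east component: 31.41 nmi.

31.4 nmi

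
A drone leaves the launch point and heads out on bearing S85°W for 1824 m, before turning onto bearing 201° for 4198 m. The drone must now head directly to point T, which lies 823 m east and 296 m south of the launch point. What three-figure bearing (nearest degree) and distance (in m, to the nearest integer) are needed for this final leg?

048°, 5611 m

Leg 1 (S85°W, 1824 m): east 1824 sin 265° = -1817.06, north 1824 cos 265° = -158.97
Leg 2 (201°, 4198 m): east 4198 sin 201° = -1504.43, north 4198 cos 201° = -3919.17
Current position: (-3321.49, -4078.14). Target: (823, -296). Remaining: Δeast = 4144.49, Δnorth = 3782.14.
Bearing = atan2(4144.49, 3782.14) mod 360° = 47.62°; distance = √((4144.49)² + (3782.14)²) = 5610.827 m.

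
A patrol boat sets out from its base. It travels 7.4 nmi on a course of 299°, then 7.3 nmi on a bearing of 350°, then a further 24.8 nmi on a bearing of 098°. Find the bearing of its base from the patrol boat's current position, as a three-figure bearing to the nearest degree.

Leg 1 (299°, 7.4 nmi): east 7.4 sin 299° = -6.47, north 7.4 cos 299° = 3.59
Leg 2 (350°, 7.3 nmi): east 7.3 sin 350° = -1.27, north 7.3 cos 350° = 7.19
Leg 3 (098°, 24.8 nmi): east 24.8 sin 98° = 24.56, north 24.8 cos 98° = -3.45
Net displacement: 16.82 east, 7.33 north. Direction back to start is (-16.82, -7.33): bearing = atan2(-16.82, -7.33) mod 360° = 246.47° ≈ 246°.

246°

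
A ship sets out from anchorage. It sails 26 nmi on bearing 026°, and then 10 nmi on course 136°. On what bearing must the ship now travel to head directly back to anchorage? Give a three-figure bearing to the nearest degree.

Leg 1 (026°, 26 nmi): east 26 sin 26° = 11.40, north 26 cos 26° = 23.37
Leg 2 (136°, 10 nmi): east 10 sin 136° = 6.95, north 10 cos 136° = -7.19
Net displacement: 18.34 east, 16.18 north. Direction back to start is (-18.34, -16.18): bearing = atan2(-18.34, -16.18) mod 360° = 228.60° ≈ 229°.

229°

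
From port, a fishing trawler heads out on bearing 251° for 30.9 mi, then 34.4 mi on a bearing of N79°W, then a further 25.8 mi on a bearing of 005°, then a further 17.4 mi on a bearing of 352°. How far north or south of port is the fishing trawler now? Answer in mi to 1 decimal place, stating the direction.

39.4 mi north

Leg 1 (251°, 30.9 mi): east 30.9 sin 251° = -29.22, north 30.9 cos 251° = -10.06
Leg 2 (N79°W, 34.4 mi): east 34.4 sin 281° = -33.77, north 34.4 cos 281° = 6.56
Leg 3 (005°, 25.8 mi): east 25.8 sin 5° = 2.25, north 25.8 cos 5° = 25.70
Leg 4 (352°, 17.4 mi): east 17.4 sin 352° = -2.42, north 17.4 cos 352° = 17.23
Net north component: 39.44 mi.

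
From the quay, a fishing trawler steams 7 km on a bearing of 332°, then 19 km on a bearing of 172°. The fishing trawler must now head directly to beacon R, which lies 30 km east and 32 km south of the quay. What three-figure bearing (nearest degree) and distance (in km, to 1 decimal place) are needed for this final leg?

Leg 1 (332°, 7 km): east 7 sin 332° = -3.29, north 7 cos 332° = 6.18
Leg 2 (172°, 19 km): east 19 sin 172° = 2.64, north 19 cos 172° = -18.82
Current position: (-0.64, -12.63). Target: (30, -32). Remaining: Δeast = 30.64, Δnorth = -19.37.
Bearing = atan2(30.64, -19.37) mod 360° = 122.29°; distance = √((30.64)² + (-19.37)²) = 36.249 km.

122°, 36.2 km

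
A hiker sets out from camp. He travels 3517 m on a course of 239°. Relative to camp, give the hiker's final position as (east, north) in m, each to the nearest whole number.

(-3015, -1811)

Leg 1 (239°, 3517 m): east 3517 sin 239° = -3014.66, north 3517 cos 239° = -1811.39
Summing: -3014.66 m east, -1811.39 m north → (-3015, -1811).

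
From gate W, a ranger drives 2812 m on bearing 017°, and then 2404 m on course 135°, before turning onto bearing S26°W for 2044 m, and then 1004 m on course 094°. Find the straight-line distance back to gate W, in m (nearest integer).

Leg 1 (017°, 2812 m): east 2812 sin 17° = 822.15, north 2812 cos 17° = 2689.13
Leg 2 (135°, 2404 m): east 2404 sin 135° = 1699.88, north 2404 cos 135° = -1699.88
Leg 3 (S26°W, 2044 m): east 2044 sin 206° = -896.03, north 2044 cos 206° = -1837.14
Leg 4 (094°, 1004 m): east 1004 sin 94° = 1001.55, north 1004 cos 94° = -70.04
Net: 2627.56 east, -917.93 north. Distance = √((2627.56)² + (-917.93)²) = 2783.280 m.

2783 m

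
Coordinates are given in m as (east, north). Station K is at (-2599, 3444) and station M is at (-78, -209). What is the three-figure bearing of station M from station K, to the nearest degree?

Δeast = -78 − -2599 = 2521.00; Δnorth = -209 − 3444 = -3653.00.
Bearing = atan2(Δeast, Δnorth) mod 360° = 145.39° ≈ 145°.

145°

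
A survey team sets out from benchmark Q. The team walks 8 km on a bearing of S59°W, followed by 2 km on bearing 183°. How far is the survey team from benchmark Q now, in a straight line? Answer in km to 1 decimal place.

Leg 1 (S59°W, 8 km): east 8 sin 239° = -6.86, north 8 cos 239° = -4.12
Leg 2 (183°, 2 km): east 2 sin 183° = -0.10, north 2 cos 183° = -2.00
Net: -6.96 east, -6.12 north. Distance = √((-6.96)² + (-6.12)²) = 9.268 km.

9.3 km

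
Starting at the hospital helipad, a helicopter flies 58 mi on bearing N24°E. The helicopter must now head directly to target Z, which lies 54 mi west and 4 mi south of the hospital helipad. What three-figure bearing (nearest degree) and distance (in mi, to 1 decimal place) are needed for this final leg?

234°, 96.3 mi

Leg 1 (N24°E, 58 mi): east 58 sin 24° = 23.59, north 58 cos 24° = 52.99
Current position: (23.59, 52.99). Target: (-54, -4). Remaining: Δeast = -77.59, Δnorth = -56.99.
Bearing = atan2(-77.59, -56.99) mod 360° = 233.70°; distance = √((-77.59)² + (-56.99)²) = 96.269 mi.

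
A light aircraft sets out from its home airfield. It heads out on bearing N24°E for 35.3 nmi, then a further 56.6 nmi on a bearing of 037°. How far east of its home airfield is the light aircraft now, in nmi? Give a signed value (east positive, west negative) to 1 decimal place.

Leg 1 (N24°E, 35.3 nmi): east 35.3 sin 24° = 14.36, north 35.3 cos 24° = 32.25
Leg 2 (037°, 56.6 nmi): east 56.6 sin 37° = 34.06, north 56.6 cos 37° = 45.20
Net east component: 48.42 nmi.

48.4 nmi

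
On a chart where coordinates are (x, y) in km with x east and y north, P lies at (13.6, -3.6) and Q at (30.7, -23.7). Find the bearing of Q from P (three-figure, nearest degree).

140°

Δeast = 30.7 − 13.6 = 17.10; Δnorth = -23.7 − -3.6 = -20.10.
Bearing = atan2(Δeast, Δnorth) mod 360° = 139.61° ≈ 140°.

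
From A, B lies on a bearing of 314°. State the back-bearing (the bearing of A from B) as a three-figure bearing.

134°

Back-bearing = 314° − 180° = 134°.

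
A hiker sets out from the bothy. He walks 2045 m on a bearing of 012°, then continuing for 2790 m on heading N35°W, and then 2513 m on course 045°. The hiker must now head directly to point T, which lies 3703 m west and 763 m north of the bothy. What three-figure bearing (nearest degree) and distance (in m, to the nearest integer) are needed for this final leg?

219°, 6828 m

Leg 1 (012°, 2045 m): east 2045 sin 12° = 425.18, north 2045 cos 12° = 2000.31
Leg 2 (N35°W, 2790 m): east 2790 sin 325° = -1600.28, north 2790 cos 325° = 2285.43
Leg 3 (045°, 2513 m): east 2513 sin 45° = 1776.96, north 2513 cos 45° = 1776.96
Current position: (601.86, 6062.71). Target: (-3703, 763). Remaining: Δeast = -4304.86, Δnorth = -5299.71.
Bearing = atan2(-4304.86, -5299.71) mod 360° = 219.09°; distance = √((-4304.86)² + (-5299.71)²) = 6827.789 m.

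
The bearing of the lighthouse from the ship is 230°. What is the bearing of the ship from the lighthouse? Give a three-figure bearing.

Back-bearing = 230° − 180° = 050°.

050°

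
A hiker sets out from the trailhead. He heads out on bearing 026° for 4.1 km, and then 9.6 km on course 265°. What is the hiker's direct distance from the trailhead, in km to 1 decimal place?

Leg 1 (026°, 4.1 km): east 4.1 sin 26° = 1.80, north 4.1 cos 26° = 3.69
Leg 2 (265°, 9.6 km): east 9.6 sin 265° = -9.56, north 9.6 cos 265° = -0.84
Net: -7.77 east, 2.85 north. Distance = √((-7.77)² + (2.85)²) = 8.272 km.

8.3 km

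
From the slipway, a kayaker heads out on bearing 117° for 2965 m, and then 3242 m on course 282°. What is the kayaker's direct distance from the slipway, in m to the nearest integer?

855 m

Leg 1 (117°, 2965 m): east 2965 sin 117° = 2641.83, north 2965 cos 117° = -1346.08
Leg 2 (282°, 3242 m): east 3242 sin 282° = -3171.15, north 3242 cos 282° = 674.05
Net: -529.32 east, -672.03 north. Distance = √((-529.32)² + (-672.03)²) = 855.457 m.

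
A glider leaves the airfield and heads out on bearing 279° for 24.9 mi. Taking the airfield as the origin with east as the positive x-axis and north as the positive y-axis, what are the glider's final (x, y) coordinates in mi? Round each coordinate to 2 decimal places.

(-24.59, 3.90)

Leg 1 (279°, 24.9 mi): east 24.9 sin 279° = -24.59, north 24.9 cos 279° = 3.90
Summing: -24.59 mi east, 3.90 mi north → (-24.59, 3.90).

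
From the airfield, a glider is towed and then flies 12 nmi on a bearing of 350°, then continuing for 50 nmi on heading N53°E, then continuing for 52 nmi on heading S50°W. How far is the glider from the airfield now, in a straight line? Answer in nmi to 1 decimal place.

Leg 1 (350°, 12 nmi): east 12 sin 350° = -2.08, north 12 cos 350° = 11.82
Leg 2 (N53°E, 50 nmi): east 50 sin 53° = 39.93, north 50 cos 53° = 30.09
Leg 3 (S50°W, 52 nmi): east 52 sin 230° = -39.83, north 52 cos 230° = -33.42
Net: -1.99 east, 8.48 north. Distance = √((-1.99)² + (8.48)²) = 8.713 nmi.

8.7 nmi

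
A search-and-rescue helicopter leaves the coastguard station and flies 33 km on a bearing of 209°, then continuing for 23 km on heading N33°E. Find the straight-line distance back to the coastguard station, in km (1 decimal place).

Leg 1 (209°, 33 km): east 33 sin 209° = -16.00, north 33 cos 209° = -28.86
Leg 2 (N33°E, 23 km): east 23 sin 33° = 12.53, north 23 cos 33° = 19.29
Net: -3.47 east, -9.57 north. Distance = √((-3.47)² + (-9.57)²) = 10.183 km.

10.2 km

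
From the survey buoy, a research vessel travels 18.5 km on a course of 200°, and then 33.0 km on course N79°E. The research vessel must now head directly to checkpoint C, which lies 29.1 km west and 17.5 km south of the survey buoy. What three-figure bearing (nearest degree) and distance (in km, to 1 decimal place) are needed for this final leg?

263°, 55.5 km

Leg 1 (200°, 18.5 km): east 18.5 sin 200° = -6.33, north 18.5 cos 200° = -17.38
Leg 2 (N79°E, 33.0 km): east 33.0 sin 79° = 32.39, north 33.0 cos 79° = 6.30
Current position: (26.07, -11.09). Target: (-29.1, -17.5). Remaining: Δeast = -55.17, Δnorth = -6.41.
Bearing = atan2(-55.17, -6.41) mod 360° = 263.37°; distance = √((-55.17)² + (-6.41)²) = 55.538 km.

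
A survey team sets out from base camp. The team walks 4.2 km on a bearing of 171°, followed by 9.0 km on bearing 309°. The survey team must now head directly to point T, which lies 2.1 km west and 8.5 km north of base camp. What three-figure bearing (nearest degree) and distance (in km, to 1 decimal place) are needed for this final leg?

031°, 8.2 km

Leg 1 (171°, 4.2 km): east 4.2 sin 171° = 0.66, north 4.2 cos 171° = -4.15
Leg 2 (309°, 9.0 km): east 9.0 sin 309° = -6.99, north 9.0 cos 309° = 5.66
Current position: (-6.34, 1.52). Target: (-2.1, 8.5). Remaining: Δeast = 4.24, Δnorth = 6.98.
Bearing = atan2(4.24, 6.98) mod 360° = 31.24°; distance = √((4.24)² + (6.98)²) = 8.169 km.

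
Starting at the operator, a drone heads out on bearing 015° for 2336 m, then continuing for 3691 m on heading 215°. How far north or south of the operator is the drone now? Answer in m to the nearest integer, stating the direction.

Leg 1 (015°, 2336 m): east 2336 sin 15° = 604.60, north 2336 cos 15° = 2256.40
Leg 2 (215°, 3691 m): east 3691 sin 215° = -2117.07, north 3691 cos 215° = -3023.49
Net north component: -767.09 m.

767 m south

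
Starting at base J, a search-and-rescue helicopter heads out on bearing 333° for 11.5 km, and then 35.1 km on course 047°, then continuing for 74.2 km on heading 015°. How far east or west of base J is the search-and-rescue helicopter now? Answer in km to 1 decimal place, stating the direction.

Leg 1 (333°, 11.5 km): east 11.5 sin 333° = -5.22, north 11.5 cos 333° = 10.25
Leg 2 (047°, 35.1 km): east 35.1 sin 47° = 25.67, north 35.1 cos 47° = 23.94
Leg 3 (015°, 74.2 km): east 74.2 sin 15° = 19.20, north 74.2 cos 15° = 71.67
Net east component: 39.65 km.

39.7 km east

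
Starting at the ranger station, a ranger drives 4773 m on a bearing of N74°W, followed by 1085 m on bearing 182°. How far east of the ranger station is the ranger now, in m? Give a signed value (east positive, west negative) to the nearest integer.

-4626 m

Leg 1 (N74°W, 4773 m): east 4773 sin 286° = -4588.10, north 4773 cos 286° = 1315.62
Leg 2 (182°, 1085 m): east 1085 sin 182° = -37.87, north 1085 cos 182° = -1084.34
Net east component: -4625.97 m.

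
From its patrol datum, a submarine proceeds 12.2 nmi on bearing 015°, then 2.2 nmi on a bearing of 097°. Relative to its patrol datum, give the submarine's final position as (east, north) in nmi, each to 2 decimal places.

Leg 1 (015°, 12.2 nmi): east 12.2 sin 15° = 3.16, north 12.2 cos 15° = 11.78
Leg 2 (097°, 2.2 nmi): east 2.2 sin 97° = 2.18, north 2.2 cos 97° = -0.27
Summing: 5.34 nmi east, 11.52 nmi north → (5.34, 11.52).

(5.34, 11.52)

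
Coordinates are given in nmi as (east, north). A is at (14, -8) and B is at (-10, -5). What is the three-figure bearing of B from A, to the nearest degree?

Δeast = -10 − 14 = -24.00; Δnorth = -5 − -8 = 3.00.
Bearing = atan2(Δeast, Δnorth) mod 360° = 277.13° ≈ 277°.

277°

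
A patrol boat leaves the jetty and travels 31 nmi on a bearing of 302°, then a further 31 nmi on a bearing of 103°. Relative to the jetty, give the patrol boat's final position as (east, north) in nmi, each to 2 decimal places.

Leg 1 (302°, 31 nmi): east 31 sin 302° = -26.29, north 31 cos 302° = 16.43
Leg 2 (103°, 31 nmi): east 31 sin 103° = 30.21, north 31 cos 103° = -6.97
Summing: 3.92 nmi east, 9.45 nmi north → (3.92, 9.45).

(3.92, 9.45)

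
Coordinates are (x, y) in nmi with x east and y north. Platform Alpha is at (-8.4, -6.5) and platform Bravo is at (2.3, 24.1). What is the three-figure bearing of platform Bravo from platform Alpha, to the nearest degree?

Δeast = 2.3 − -8.4 = 10.70; Δnorth = 24.1 − -6.5 = 30.60.
Bearing = atan2(Δeast, Δnorth) mod 360° = 19.27° ≈ 019°.

019°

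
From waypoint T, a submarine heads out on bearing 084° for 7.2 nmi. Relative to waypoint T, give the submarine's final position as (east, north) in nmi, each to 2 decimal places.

(7.16, 0.75)

Leg 1 (084°, 7.2 nmi): east 7.2 sin 84° = 7.16, north 7.2 cos 84° = 0.75
Summing: 7.16 nmi east, 0.75 nmi north → (7.16, 0.75).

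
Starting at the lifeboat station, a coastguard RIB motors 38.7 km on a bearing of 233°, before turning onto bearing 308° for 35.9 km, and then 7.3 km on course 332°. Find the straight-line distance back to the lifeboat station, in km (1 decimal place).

Leg 1 (233°, 38.7 km): east 38.7 sin 233° = -30.91, north 38.7 cos 233° = -23.29
Leg 2 (308°, 35.9 km): east 35.9 sin 308° = -28.29, north 35.9 cos 308° = 22.10
Leg 3 (332°, 7.3 km): east 7.3 sin 332° = -3.43, north 7.3 cos 332° = 6.45
Net: -62.62 east, 5.26 north. Distance = √((-62.62)² + (5.26)²) = 62.844 km.

62.8 km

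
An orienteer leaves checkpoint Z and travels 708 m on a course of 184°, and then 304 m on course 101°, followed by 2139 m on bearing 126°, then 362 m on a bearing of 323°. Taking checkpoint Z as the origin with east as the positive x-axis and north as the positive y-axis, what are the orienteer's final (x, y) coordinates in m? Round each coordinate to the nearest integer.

Leg 1 (184°, 708 m): east 708 sin 184° = -49.39, north 708 cos 184° = -706.28
Leg 2 (101°, 304 m): east 304 sin 101° = 298.41, north 304 cos 101° = -58.01
Leg 3 (126°, 2139 m): east 2139 sin 126° = 1730.49, north 2139 cos 126° = -1257.27
Leg 4 (323°, 362 m): east 362 sin 323° = -217.86, north 362 cos 323° = 289.11
Summing: 1761.66 m east, -1732.45 m north → (1762, -1732).

(1762, -1732)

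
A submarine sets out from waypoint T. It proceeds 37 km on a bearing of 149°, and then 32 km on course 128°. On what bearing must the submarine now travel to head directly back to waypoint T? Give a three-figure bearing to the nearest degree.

Leg 1 (149°, 37 km): east 37 sin 149° = 19.06, north 37 cos 149° = -31.72
Leg 2 (128°, 32 km): east 32 sin 128° = 25.22, north 32 cos 128° = -19.70
Net displacement: 44.27 east, -51.42 north. Direction back to start is (-44.27, 51.42): bearing = atan2(-44.27, 51.42) mod 360° = 319.27° ≈ 319°.

319°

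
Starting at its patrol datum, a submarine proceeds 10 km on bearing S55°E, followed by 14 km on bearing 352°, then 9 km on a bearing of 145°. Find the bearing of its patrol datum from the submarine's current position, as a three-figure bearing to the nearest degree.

266°

Leg 1 (S55°E, 10 km): east 10 sin 125° = 8.19, north 10 cos 125° = -5.74
Leg 2 (352°, 14 km): east 14 sin 352° = -1.95, north 14 cos 352° = 13.86
Leg 3 (145°, 9 km): east 9 sin 145° = 5.16, north 9 cos 145° = -7.37
Net displacement: 11.41 east, 0.76 north. Direction back to start is (-11.41, -0.76): bearing = atan2(-11.41, -0.76) mod 360° = 266.21° ≈ 266°.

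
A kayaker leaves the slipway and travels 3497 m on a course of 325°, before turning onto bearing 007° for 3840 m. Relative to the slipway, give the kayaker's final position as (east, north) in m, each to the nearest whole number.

(-1538, 6676)

Leg 1 (325°, 3497 m): east 3497 sin 325° = -2005.80, north 3497 cos 325° = 2864.57
Leg 2 (007°, 3840 m): east 3840 sin 7° = 467.98, north 3840 cos 7° = 3811.38
Summing: -1537.82 m east, 6675.95 m north → (-1538, 6676).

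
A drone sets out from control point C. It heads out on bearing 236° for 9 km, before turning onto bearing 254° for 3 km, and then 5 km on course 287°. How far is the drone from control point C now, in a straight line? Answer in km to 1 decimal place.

Leg 1 (236°, 9 km): east 9 sin 236° = -7.46, north 9 cos 236° = -5.03
Leg 2 (254°, 3 km): east 3 sin 254° = -2.88, north 3 cos 254° = -0.83
Leg 3 (287°, 5 km): east 5 sin 287° = -4.78, north 5 cos 287° = 1.46
Net: -15.13 east, -4.40 north. Distance = √((-15.13)² + (-4.40)²) = 15.753 km.

15.8 km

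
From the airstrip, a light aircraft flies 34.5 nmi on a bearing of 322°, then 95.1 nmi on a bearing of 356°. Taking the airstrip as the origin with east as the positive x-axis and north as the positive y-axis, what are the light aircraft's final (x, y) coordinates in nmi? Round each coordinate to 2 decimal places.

(-27.87, 122.05)

Leg 1 (322°, 34.5 nmi): east 34.5 sin 322° = -21.24, north 34.5 cos 322° = 27.19
Leg 2 (356°, 95.1 nmi): east 95.1 sin 356° = -6.63, north 95.1 cos 356° = 94.87
Summing: -27.87 nmi east, 122.05 nmi north → (-27.87, 122.05).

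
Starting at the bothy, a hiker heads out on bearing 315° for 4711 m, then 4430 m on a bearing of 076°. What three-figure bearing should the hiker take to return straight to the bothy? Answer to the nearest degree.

Leg 1 (315°, 4711 m): east 4711 sin 315° = -3331.18, north 4711 cos 315° = 3331.18
Leg 2 (076°, 4430 m): east 4430 sin 76° = 4298.41, north 4430 cos 76° = 1071.71
Net displacement: 967.23 east, 4402.89 north. Direction back to start is (-967.23, -4402.89): bearing = atan2(-967.23, -4402.89) mod 360° = 192.39° ≈ 192°.

192°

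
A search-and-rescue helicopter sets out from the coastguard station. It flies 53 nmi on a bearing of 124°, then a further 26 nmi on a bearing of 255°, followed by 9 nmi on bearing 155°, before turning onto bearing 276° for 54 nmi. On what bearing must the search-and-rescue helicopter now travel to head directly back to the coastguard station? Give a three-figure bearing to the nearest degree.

039°

Leg 1 (124°, 53 nmi): east 53 sin 124° = 43.94, north 53 cos 124° = -29.64
Leg 2 (255°, 26 nmi): east 26 sin 255° = -25.11, north 26 cos 255° = -6.73
Leg 3 (155°, 9 nmi): east 9 sin 155° = 3.80, north 9 cos 155° = -8.16
Leg 4 (276°, 54 nmi): east 54 sin 276° = -53.70, north 54 cos 276° = 5.64
Net displacement: -31.08 east, -38.88 north. Direction back to start is (31.08, 38.88): bearing = atan2(31.08, 38.88) mod 360° = 38.64° ≈ 039°.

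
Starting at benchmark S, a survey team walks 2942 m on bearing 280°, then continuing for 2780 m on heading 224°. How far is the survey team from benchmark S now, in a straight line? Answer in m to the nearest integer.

Leg 1 (280°, 2942 m): east 2942 sin 280° = -2897.30, north 2942 cos 280° = 510.87
Leg 2 (224°, 2780 m): east 2780 sin 224° = -1931.15, north 2780 cos 224° = -1999.76
Net: -4828.45 east, -1488.89 north. Distance = √((-4828.45)² + (-1488.89)²) = 5052.799 m.

5053 m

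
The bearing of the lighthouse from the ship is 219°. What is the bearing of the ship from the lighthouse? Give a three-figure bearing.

039°

Back-bearing = 219° − 180° = 039°.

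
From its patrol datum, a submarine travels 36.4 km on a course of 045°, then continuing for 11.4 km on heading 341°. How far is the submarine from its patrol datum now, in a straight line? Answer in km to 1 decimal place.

Leg 1 (045°, 36.4 km): east 36.4 sin 45° = 25.74, north 36.4 cos 45° = 25.74
Leg 2 (341°, 11.4 km): east 11.4 sin 341° = -3.71, north 11.4 cos 341° = 10.78
Net: 22.03 east, 36.52 north. Distance = √((22.03)² + (36.52)²) = 42.647 km.

42.6 km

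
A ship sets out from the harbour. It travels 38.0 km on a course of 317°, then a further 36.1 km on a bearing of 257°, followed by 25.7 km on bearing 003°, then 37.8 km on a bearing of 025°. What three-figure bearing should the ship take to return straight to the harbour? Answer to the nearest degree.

151°

Leg 1 (317°, 38.0 km): east 38.0 sin 317° = -25.92, north 38.0 cos 317° = 27.79
Leg 2 (257°, 36.1 km): east 36.1 sin 257° = -35.17, north 36.1 cos 257° = -8.12
Leg 3 (003°, 25.7 km): east 25.7 sin 3° = 1.35, north 25.7 cos 3° = 25.66
Leg 4 (025°, 37.8 km): east 37.8 sin 25° = 15.97, north 37.8 cos 25° = 34.26
Net displacement: -43.77 east, 79.59 north. Direction back to start is (43.77, -79.59): bearing = atan2(43.77, -79.59) mod 360° = 151.19° ≈ 151°.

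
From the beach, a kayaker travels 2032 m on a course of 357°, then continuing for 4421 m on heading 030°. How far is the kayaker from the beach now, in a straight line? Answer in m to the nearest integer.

Leg 1 (357°, 2032 m): east 2032 sin 357° = -106.35, north 2032 cos 357° = 2029.22
Leg 2 (030°, 4421 m): east 4421 sin 30° = 2210.50, north 4421 cos 30° = 3828.70
Net: 2104.15 east, 5857.91 north. Distance = √((2104.15)² + (5857.91)²) = 6224.356 m.

6224 m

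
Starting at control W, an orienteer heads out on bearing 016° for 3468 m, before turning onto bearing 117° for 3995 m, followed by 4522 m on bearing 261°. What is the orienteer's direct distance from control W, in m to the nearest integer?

Leg 1 (016°, 3468 m): east 3468 sin 16° = 955.91, north 3468 cos 16° = 3333.66
Leg 2 (117°, 3995 m): east 3995 sin 117° = 3559.57, north 3995 cos 117° = -1813.69
Leg 3 (261°, 4522 m): east 4522 sin 261° = -4466.33, north 4522 cos 261° = -707.40
Net: 49.15 east, 812.57 north. Distance = √((49.15)² + (812.57)²) = 814.052 m.

814 m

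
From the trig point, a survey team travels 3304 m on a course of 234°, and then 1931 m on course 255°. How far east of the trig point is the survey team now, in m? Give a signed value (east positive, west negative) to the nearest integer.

Leg 1 (234°, 3304 m): east 3304 sin 234° = -2672.99, north 3304 cos 234° = -1942.04
Leg 2 (255°, 1931 m): east 1931 sin 255° = -1865.20, north 1931 cos 255° = -499.78
Net east component: -4538.19 m.

-4538 m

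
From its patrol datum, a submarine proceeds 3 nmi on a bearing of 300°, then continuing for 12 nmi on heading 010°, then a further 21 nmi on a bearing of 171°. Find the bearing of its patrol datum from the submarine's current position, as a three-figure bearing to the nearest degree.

Leg 1 (300°, 3 nmi): east 3 sin 300° = -2.60, north 3 cos 300° = 1.50
Leg 2 (010°, 12 nmi): east 12 sin 10° = 2.08, north 12 cos 10° = 11.82
Leg 3 (171°, 21 nmi): east 21 sin 171° = 3.29, north 21 cos 171° = -20.74
Net displacement: 2.77 east, -7.42 north. Direction back to start is (-2.77, 7.42): bearing = atan2(-2.77, 7.42) mod 360° = 339.53° ≈ 340°.

340°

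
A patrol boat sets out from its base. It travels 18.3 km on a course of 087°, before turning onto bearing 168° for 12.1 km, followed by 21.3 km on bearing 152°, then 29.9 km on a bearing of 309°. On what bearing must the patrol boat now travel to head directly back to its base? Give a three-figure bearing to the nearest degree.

325°

Leg 1 (087°, 18.3 km): east 18.3 sin 87° = 18.27, north 18.3 cos 87° = 0.96
Leg 2 (168°, 12.1 km): east 12.1 sin 168° = 2.52, north 12.1 cos 168° = -11.84
Leg 3 (152°, 21.3 km): east 21.3 sin 152° = 10.00, north 21.3 cos 152° = -18.81
Leg 4 (309°, 29.9 km): east 29.9 sin 309° = -23.24, north 29.9 cos 309° = 18.82
Net displacement: 7.55 east, -10.87 north. Direction back to start is (-7.55, 10.87): bearing = atan2(-7.55, 10.87) mod 360° = 325.20° ≈ 325°.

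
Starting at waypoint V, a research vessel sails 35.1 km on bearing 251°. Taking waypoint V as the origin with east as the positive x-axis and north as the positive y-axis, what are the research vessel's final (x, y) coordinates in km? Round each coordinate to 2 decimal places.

(-33.19, -11.43)

Leg 1 (251°, 35.1 km): east 35.1 sin 251° = -33.19, north 35.1 cos 251° = -11.43
Summing: -33.19 km east, -11.43 km north → (-33.19, -11.43).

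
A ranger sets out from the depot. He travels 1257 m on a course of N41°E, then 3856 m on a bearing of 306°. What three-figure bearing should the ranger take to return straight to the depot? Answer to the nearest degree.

144°

Leg 1 (N41°E, 1257 m): east 1257 sin 41° = 824.67, north 1257 cos 41° = 948.67
Leg 2 (306°, 3856 m): east 3856 sin 306° = -3119.57, north 3856 cos 306° = 2266.50
Net displacement: -2294.90 east, 3215.17 north. Direction back to start is (2294.90, -3215.17): bearing = atan2(2294.90, -3215.17) mod 360° = 144.48° ≈ 144°.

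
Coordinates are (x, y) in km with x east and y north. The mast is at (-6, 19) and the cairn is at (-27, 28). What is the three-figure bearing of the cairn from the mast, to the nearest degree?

Δeast = -27 − -6 = -21.00; Δnorth = 28 − 19 = 9.00.
Bearing = atan2(Δeast, Δnorth) mod 360° = 293.20° ≈ 293°.

293°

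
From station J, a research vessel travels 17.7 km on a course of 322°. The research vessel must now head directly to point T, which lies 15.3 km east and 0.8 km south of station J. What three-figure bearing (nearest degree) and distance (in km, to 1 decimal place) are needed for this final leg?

Leg 1 (322°, 17.7 km): east 17.7 sin 322° = -10.90, north 17.7 cos 322° = 13.95
Current position: (-10.90, 13.95). Target: (15.3, -0.8). Remaining: Δeast = 26.20, Δnorth = -14.75.
Bearing = atan2(26.20, -14.75) mod 360° = 119.38°; distance = √((26.20)² + (-14.75)²) = 30.063 km.

119°, 30.1 km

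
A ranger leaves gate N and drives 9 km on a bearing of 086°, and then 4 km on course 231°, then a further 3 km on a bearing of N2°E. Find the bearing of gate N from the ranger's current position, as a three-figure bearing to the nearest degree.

Leg 1 (086°, 9 km): east 9 sin 86° = 8.98, north 9 cos 86° = 0.63
Leg 2 (231°, 4 km): east 4 sin 231° = -3.11, north 4 cos 231° = -2.52
Leg 3 (N2°E, 3 km): east 3 sin 2° = 0.10, north 3 cos 2° = 3.00
Net displacement: 5.97 east, 1.11 north. Direction back to start is (-5.97, -1.11): bearing = atan2(-5.97, -1.11) mod 360° = 259.49° ≈ 259°.

259°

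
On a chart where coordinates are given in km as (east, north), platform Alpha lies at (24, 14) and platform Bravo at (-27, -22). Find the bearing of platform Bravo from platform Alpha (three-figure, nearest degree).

Δeast = -27 − 24 = -51.00; Δnorth = -22 − 14 = -36.00.
Bearing = atan2(Δeast, Δnorth) mod 360° = 234.78° ≈ 235°.

235°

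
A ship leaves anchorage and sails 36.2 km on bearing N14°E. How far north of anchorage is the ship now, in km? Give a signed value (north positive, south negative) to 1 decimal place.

Leg 1 (N14°E, 36.2 km): east 36.2 sin 14° = 8.76, north 36.2 cos 14° = 35.12
Net north component: 35.12 km.

35.1 km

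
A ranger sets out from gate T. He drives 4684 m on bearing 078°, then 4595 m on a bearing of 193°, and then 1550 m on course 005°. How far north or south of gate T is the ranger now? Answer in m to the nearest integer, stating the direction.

1959 m south

Leg 1 (078°, 4684 m): east 4684 sin 78° = 4581.64, north 4684 cos 78° = 973.86
Leg 2 (193°, 4595 m): east 4595 sin 193° = -1033.65, north 4595 cos 193° = -4477.23
Leg 3 (005°, 1550 m): east 1550 sin 5° = 135.09, north 1550 cos 5° = 1544.10
Net north component: -1959.27 m.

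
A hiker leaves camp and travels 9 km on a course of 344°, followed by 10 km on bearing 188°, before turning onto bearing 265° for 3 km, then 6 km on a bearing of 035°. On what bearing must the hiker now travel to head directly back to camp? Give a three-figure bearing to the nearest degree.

Leg 1 (344°, 9 km): east 9 sin 344° = -2.48, north 9 cos 344° = 8.65
Leg 2 (188°, 10 km): east 10 sin 188° = -1.39, north 10 cos 188° = -9.90
Leg 3 (265°, 3 km): east 3 sin 265° = -2.99, north 3 cos 265° = -0.26
Leg 4 (035°, 6 km): east 6 sin 35° = 3.44, north 6 cos 35° = 4.91
Net displacement: -3.42 east, 3.40 north. Direction back to start is (3.42, -3.40): bearing = atan2(3.42, -3.40) mod 360° = 134.85° ≈ 135°.

135°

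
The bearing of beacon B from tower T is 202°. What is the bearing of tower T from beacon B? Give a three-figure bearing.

Back-bearing = 202° − 180° = 022°.

022°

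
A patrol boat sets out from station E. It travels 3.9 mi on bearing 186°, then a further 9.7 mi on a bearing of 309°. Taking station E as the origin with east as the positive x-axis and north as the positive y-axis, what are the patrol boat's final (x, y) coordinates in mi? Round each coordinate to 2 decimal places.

(-7.95, 2.23)

Leg 1 (186°, 3.9 mi): east 3.9 sin 186° = -0.41, north 3.9 cos 186° = -3.88
Leg 2 (309°, 9.7 mi): east 9.7 sin 309° = -7.54, north 9.7 cos 309° = 6.10
Summing: -7.95 mi east, 2.23 mi north → (-7.95, 2.23).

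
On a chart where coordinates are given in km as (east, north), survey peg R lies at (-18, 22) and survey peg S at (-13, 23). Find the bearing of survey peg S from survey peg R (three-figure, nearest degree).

079°

Δeast = -13 − -18 = 5.00; Δnorth = 23 − 22 = 1.00.
Bearing = atan2(Δeast, Δnorth) mod 360° = 78.69° ≈ 079°.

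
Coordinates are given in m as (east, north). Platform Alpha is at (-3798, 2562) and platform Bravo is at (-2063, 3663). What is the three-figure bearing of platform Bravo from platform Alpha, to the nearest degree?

058°

Δeast = -2063 − -3798 = 1735.00; Δnorth = 3663 − 2562 = 1101.00.
Bearing = atan2(Δeast, Δnorth) mod 360° = 57.60° ≈ 058°.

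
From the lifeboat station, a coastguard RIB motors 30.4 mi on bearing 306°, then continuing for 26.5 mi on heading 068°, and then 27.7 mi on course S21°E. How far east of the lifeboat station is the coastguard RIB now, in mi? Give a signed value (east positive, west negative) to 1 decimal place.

9.9 mi

Leg 1 (306°, 30.4 mi): east 30.4 sin 306° = -24.59, north 30.4 cos 306° = 17.87
Leg 2 (068°, 26.5 mi): east 26.5 sin 68° = 24.57, north 26.5 cos 68° = 9.93
Leg 3 (S21°E, 27.7 mi): east 27.7 sin 159° = 9.93, north 27.7 cos 159° = -25.86
Net east component: 9.90 mi.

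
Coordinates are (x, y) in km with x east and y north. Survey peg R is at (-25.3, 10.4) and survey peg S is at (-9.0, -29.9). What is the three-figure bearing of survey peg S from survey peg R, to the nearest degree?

158°

Δeast = -9.0 − -25.3 = 16.30; Δnorth = -29.9 − 10.4 = -40.30.
Bearing = atan2(Δeast, Δnorth) mod 360° = 157.98° ≈ 158°.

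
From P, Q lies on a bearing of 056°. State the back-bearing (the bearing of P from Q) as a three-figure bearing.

236°

Back-bearing = 056° + 180° = 236°.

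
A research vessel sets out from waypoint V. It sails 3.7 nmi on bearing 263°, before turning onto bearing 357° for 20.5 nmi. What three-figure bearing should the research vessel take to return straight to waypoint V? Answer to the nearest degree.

167°

Leg 1 (263°, 3.7 nmi): east 3.7 sin 263° = -3.67, north 3.7 cos 263° = -0.45
Leg 2 (357°, 20.5 nmi): east 20.5 sin 357° = -1.07, north 20.5 cos 357° = 20.47
Net displacement: -4.75 east, 20.02 north. Direction back to start is (4.75, -20.02): bearing = atan2(4.75, -20.02) mod 360° = 166.67° ≈ 167°.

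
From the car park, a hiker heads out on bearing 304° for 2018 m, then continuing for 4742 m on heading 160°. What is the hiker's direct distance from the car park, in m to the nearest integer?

Leg 1 (304°, 2018 m): east 2018 sin 304° = -1673.00, north 2018 cos 304° = 1128.45
Leg 2 (160°, 4742 m): east 4742 sin 160° = 1621.86, north 4742 cos 160° = -4456.02
Net: -51.14 east, -3327.57 north. Distance = √((-51.14)² + (-3327.57)²) = 3327.964 m.

3328 m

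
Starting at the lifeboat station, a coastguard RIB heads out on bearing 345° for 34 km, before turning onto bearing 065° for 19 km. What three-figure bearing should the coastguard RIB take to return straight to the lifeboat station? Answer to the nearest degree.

Leg 1 (345°, 34 km): east 34 sin 345° = -8.80, north 34 cos 345° = 32.84
Leg 2 (065°, 19 km): east 19 sin 65° = 17.22, north 19 cos 65° = 8.03
Net displacement: 8.42 east, 40.87 north. Direction back to start is (-8.42, -40.87): bearing = atan2(-8.42, -40.87) mod 360° = 191.64° ≈ 192°.

192°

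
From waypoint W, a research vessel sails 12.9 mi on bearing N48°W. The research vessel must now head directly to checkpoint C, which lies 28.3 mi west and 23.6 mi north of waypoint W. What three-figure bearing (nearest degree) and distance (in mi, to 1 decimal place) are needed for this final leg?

Leg 1 (N48°W, 12.9 mi): east 12.9 sin 312° = -9.59, north 12.9 cos 312° = 8.63
Current position: (-9.59, 8.63). Target: (-28.3, 23.6). Remaining: Δeast = -18.71, Δnorth = 14.97.
Bearing = atan2(-18.71, 14.97) mod 360° = 308.66°; distance = √((-18.71)² + (14.97)²) = 23.963 mi.

309°, 24.0 mi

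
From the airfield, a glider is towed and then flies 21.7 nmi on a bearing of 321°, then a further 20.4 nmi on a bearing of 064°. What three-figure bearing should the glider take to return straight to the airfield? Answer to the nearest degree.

190°

Leg 1 (321°, 21.7 nmi): east 21.7 sin 321° = -13.66, north 21.7 cos 321° = 16.86
Leg 2 (064°, 20.4 nmi): east 20.4 sin 64° = 18.34, north 20.4 cos 64° = 8.94
Net displacement: 4.68 east, 25.81 north. Direction back to start is (-4.68, -25.81): bearing = atan2(-4.68, -25.81) mod 360° = 190.28° ≈ 190°.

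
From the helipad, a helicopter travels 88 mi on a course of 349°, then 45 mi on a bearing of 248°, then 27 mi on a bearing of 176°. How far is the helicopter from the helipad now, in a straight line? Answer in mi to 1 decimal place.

Leg 1 (349°, 88 mi): east 88 sin 349° = -16.79, north 88 cos 349° = 86.38
Leg 2 (248°, 45 mi): east 45 sin 248° = -41.72, north 45 cos 248° = -16.86
Leg 3 (176°, 27 mi): east 27 sin 176° = 1.88, north 27 cos 176° = -26.93
Net: -56.63 east, 42.59 north. Distance = √((-56.63)² + (42.59)²) = 70.860 mi.

70.9 mi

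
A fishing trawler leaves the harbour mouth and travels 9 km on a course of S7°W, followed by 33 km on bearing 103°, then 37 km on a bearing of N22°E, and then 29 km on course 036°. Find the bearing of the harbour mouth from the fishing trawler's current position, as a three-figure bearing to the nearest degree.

Leg 1 (S7°W, 9 km): east 9 sin 187° = -1.10, north 9 cos 187° = -8.93
Leg 2 (103°, 33 km): east 33 sin 103° = 32.15, north 33 cos 103° = -7.42
Leg 3 (N22°E, 37 km): east 37 sin 22° = 13.86, north 37 cos 22° = 34.31
Leg 4 (036°, 29 km): east 29 sin 36° = 17.05, north 29 cos 36° = 23.46
Net displacement: 61.96 east, 41.41 north. Direction back to start is (-61.96, -41.41): bearing = atan2(-61.96, -41.41) mod 360° = 236.24° ≈ 236°.

236°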